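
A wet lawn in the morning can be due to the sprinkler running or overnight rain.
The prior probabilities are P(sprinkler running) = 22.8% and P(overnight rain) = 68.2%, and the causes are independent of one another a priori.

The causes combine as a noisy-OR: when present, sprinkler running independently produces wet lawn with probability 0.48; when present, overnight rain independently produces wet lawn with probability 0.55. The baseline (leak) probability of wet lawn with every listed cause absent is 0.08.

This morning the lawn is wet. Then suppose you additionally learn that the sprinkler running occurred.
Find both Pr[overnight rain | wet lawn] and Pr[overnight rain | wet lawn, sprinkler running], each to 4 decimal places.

Pr[overnight rain | wet lawn] ≈ 0.8823; Pr[overnight rain | wet lawn, sprinkler running] ≈ 0.7634

Under noisy-OR, P(wet lawn | causes) = 1 − (1−0.08)·∏(1−qᵢ) over the active causes.
By total probability over the 4 (sprinkler running, overnight rain) configurations:
  P(wet lawn) = 0.08·0.772·0.318 + 0.586·0.772·0.682 + 0.5216·0.228·0.318 + 0.78472·0.228·0.682
        = 0.019640 + 0.308531 + 0.037818 + 0.122021 = 0.488010
Keeping only the overnight rain-present terms gives 0.430552, so
  P(overnight rain | wet lawn) = 0.430552 / 0.488010 ≈ 0.8823

With the extra evidence:
Weight on overnight rain=true, given the evidence: 0.78472·0.682 = 0.535179
Denominator P(wet lawn | sprinkler running): 0.5216·0.318 + 0.78472·0.682 = 0.701048
P(overnight rain | wet lawn, sprinkler running) = 0.535179/0.701048 ≈ 0.7634
Conditioning on sprinkler running lowers the posterior on overnight rain: the classic explaining-away effect in a common-effect structure.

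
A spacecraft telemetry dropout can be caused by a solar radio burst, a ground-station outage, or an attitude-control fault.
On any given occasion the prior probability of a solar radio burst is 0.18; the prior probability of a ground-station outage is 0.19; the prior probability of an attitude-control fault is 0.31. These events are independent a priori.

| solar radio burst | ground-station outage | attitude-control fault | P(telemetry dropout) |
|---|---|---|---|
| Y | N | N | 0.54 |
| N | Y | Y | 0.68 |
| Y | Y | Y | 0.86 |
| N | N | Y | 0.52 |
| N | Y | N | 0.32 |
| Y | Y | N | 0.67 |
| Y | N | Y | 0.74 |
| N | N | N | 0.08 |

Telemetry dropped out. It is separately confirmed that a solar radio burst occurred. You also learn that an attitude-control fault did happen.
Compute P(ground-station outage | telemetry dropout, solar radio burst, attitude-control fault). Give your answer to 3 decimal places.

P(ground-station outage | telemetry dropout, solar radio burst, attitude-control fault) ≈ 0.214

By total probability over both values of ground-station outage:
  P(telemetry dropout | solar radio burst, attitude-control fault) = 0.74·0.81 + 0.86·0.19
        = 0.599400 + 0.163400 = 0.762800
Configurations with ground-station outage contribute 0.163400, so
  P(ground-station outage | telemetry dropout, solar radio burst, attitude-control fault) = 0.163400 / 0.762800 ≈ 0.214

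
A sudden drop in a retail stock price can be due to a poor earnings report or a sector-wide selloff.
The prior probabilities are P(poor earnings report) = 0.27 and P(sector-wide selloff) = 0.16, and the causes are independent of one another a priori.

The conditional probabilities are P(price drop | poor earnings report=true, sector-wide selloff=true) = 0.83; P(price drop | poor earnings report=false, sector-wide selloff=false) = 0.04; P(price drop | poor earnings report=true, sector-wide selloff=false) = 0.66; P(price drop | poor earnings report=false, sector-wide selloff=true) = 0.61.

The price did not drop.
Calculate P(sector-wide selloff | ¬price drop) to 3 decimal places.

P(sector-wide selloff | ¬price drop) ≈ 0.074

P(¬price drop) = 0.96*0.73*0.84 + 0.39*0.73*0.16 + 0.34*0.27*0.84 + 0.17*0.27*0.16 = 0.588672 + 0.045552 + 0.077112 + 0.007344 = 0.718680
Restricting to configurations with sector-wide selloff present: 0.045552 + 0.007344 = 0.052896.
Hence the posterior is 0.052896/0.718680 ≈ 0.074.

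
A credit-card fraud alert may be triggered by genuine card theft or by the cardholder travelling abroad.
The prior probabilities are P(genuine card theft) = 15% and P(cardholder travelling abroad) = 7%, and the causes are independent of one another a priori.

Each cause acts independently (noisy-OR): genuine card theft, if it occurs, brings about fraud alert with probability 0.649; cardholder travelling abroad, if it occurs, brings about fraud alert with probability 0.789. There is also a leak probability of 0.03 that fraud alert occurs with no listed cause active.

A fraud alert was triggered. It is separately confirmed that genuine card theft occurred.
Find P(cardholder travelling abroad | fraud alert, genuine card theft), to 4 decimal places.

Under noisy-OR, P(fraud alert | causes) = 1 − (1−0.03)·∏(1−qᵢ) over the active causes.
Numerator (weight on configurations with cardholder travelling abroad): 0.928161*0.07 = 0.064971
Denominator P(fraud alert | genuine card theft): 0.65953*0.93 + 0.928161*0.07 = 0.678334
P(cardholder travelling abroad | fraud alert, genuine card theft) = 0.064971/0.678334 ≈ 0.0958

P(cardholder travelling abroad | fraud alert, genuine card theft) ≈ 0.0958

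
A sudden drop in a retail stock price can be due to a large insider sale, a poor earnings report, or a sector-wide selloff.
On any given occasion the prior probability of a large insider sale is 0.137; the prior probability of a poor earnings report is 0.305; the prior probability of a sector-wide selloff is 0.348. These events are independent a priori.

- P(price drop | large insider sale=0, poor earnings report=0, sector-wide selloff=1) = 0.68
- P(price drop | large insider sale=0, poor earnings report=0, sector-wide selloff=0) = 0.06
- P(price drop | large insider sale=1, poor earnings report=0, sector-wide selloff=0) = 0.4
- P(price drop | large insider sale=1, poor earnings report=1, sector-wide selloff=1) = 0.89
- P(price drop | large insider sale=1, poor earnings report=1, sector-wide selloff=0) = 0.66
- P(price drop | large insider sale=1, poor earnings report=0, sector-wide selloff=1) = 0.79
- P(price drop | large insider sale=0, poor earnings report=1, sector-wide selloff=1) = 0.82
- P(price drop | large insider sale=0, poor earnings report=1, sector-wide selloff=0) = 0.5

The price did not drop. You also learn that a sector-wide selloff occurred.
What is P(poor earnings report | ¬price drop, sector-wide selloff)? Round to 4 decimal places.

P(poor earnings report | ¬price drop, sector-wide selloff) ≈ 0.1969

For the numerator, keep only poor earnings report=true terms: 0.047379 + 0.004596 = 0.051975
Denominator P(¬price drop | sector-wide selloff): 0.32*0.863*0.695 + 0.18*0.863*0.305 + 0.21*0.137*0.695 + 0.11*0.137*0.305 = 0.263901
P(poor earnings report | ¬price drop, sector-wide selloff) = 0.051975/0.263901 ≈ 0.1969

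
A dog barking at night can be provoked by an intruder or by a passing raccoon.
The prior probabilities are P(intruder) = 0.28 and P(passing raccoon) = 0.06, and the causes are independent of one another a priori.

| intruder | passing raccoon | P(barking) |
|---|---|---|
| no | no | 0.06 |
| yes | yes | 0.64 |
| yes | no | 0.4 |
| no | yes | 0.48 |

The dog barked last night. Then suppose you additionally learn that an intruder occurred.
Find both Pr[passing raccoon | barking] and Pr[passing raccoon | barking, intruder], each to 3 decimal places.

Sum P(barking|·) weighted by the priors over the 4 (intruder, passing raccoon) configurations:
  P(barking) = 0.06×0.72×0.94 + 0.48×0.72×0.06 + 0.4×0.28×0.94 + 0.64×0.28×0.06
        = 0.040608 + 0.020736 + 0.105280 + 0.010752 = 0.177376
Configurations with passing raccoon contribute 0.031488, so
  P(passing raccoon | barking) = 0.031488 / 0.177376 ≈ 0.178

With the extra evidence:
Enumerate both values of passing raccoon and weight by the priors:
  P(barking | intruder) = 0.4*0.94 + 0.64*0.06
        = 0.376000 + 0.038400 = 0.414400
Configurations with passing raccoon contribute 0.038400, so
  P(passing raccoon | barking, intruder) = 0.038400 / 0.414400 ≈ 0.093
— intruder explains away the evidence for passing raccoon.

Pr[passing raccoon | barking] ≈ 0.178; Pr[passing raccoon | barking, intruder] ≈ 0.093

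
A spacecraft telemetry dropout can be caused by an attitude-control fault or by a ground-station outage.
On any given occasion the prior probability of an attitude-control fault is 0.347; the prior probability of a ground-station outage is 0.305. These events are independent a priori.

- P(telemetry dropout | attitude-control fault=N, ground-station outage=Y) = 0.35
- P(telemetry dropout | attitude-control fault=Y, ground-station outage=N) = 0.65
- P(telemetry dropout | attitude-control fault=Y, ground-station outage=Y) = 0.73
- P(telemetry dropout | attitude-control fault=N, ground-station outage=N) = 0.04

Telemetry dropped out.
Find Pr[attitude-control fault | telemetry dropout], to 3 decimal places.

By total probability over the 4 (attitude-control fault, ground-station outage) configurations:
  P(telemetry dropout) = 0.04·0.653·0.695 + 0.35·0.653·0.305 + 0.65·0.347·0.695 + 0.73·0.347·0.305
        = 0.018153 + 0.069708 + 0.156757 + 0.077260 = 0.321878
Configurations with attitude-control fault contribute 0.234017, so
  P(attitude-control fault | telemetry dropout) = 0.234017 / 0.321878 ≈ 0.727

Pr[attitude-control fault | telemetry dropout] ≈ 0.727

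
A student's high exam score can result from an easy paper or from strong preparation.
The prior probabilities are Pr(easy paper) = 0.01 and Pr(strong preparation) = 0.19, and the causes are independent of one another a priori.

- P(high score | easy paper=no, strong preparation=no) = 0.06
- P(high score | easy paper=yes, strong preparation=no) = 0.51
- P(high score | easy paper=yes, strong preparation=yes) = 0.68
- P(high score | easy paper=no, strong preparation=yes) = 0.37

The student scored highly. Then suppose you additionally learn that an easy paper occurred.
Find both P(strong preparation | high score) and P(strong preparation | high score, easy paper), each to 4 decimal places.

By total probability over the 4 (easy paper, strong preparation) configurations:
  P(high score) = 0.06*0.99*0.81 + 0.37*0.99*0.19 + 0.51*0.01*0.81 + 0.68*0.01*0.19
        = 0.048114 + 0.069597 + 0.004131 + 0.001292 = 0.123134
The terms with strong preparation present sum to 0.070889, so
  P(strong preparation | high score) = 0.070889 / 0.123134 ≈ 0.5757

Now condition on the additional information:
Sum P(high score|·) weighted by the priors over both values of strong preparation:
  P(high score | easy paper) = 0.51·0.81 + 0.68·0.19
        = 0.413100 + 0.129200 = 0.542300
Keeping only the strong preparation-present terms gives 0.129200, so
  P(strong preparation | high score, easy paper) = 0.129200 / 0.542300 ≈ 0.2382

P(strong preparation | high score) ≈ 0.5757; P(strong preparation | high score, easy paper) ≈ 0.2382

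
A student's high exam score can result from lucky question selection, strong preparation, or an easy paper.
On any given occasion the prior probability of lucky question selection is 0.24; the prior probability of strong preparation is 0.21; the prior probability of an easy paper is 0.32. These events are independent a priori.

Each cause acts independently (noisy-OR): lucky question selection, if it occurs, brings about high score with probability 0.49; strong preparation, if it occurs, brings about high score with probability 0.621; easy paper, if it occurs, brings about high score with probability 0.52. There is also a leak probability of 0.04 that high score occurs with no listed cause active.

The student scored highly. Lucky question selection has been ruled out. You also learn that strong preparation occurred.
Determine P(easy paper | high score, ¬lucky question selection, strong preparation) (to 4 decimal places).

P(easy paper | high score, ¬lucky question selection, strong preparation) ≈ 0.3791

Under noisy-OR, P(high score | causes) = 1 − (1−0.04)·∏(1−qᵢ) over the active causes.
Enumerate both values of easy paper and weight by the priors:
  P(high score | ¬lucky question selection, strong preparation) = 0.63616×0.68 + 0.825357×0.32
        = 0.432589 + 0.264114 = 0.696703
The terms with easy paper present sum to 0.264114, so
  P(easy paper | high score, ¬lucky question selection, strong preparation) = 0.264114 / 0.696703 ≈ 0.3791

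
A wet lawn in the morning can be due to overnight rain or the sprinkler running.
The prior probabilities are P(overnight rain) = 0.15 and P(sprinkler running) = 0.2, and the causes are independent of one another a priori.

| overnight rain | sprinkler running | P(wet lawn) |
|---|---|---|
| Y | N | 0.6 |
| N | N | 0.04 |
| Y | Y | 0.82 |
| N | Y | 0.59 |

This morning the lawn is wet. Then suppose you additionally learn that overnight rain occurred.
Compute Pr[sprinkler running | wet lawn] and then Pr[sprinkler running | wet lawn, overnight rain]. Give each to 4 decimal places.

Pr[sprinkler running | wet lawn] ≈ 0.5573; Pr[sprinkler running | wet lawn, overnight rain] ≈ 0.2547

By total probability over the 4 (overnight rain, sprinkler running) configurations:
  P(wet lawn) = 0.04·0.85·0.8 + 0.59·0.85·0.2 + 0.6·0.15·0.8 + 0.82·0.15·0.2
        = 0.027200 + 0.100300 + 0.072000 + 0.024600 = 0.224100
Configurations with sprinkler running contribute 0.124900, so
  P(sprinkler running | wet lawn) = 0.124900 / 0.224100 ≈ 0.5573

Now condition on the additional information:
Weight on sprinkler running=true, given the evidence: 0.82×0.2 = 0.164000
Normalizer over all consistent configurations: 0.6×0.8 + 0.82×0.2 = 0.644000
Posterior = 0.164000 / 0.644000 ≈ 0.2547
The drop from 0.5573 to 0.2547 is the explaining-away (discounting) effect.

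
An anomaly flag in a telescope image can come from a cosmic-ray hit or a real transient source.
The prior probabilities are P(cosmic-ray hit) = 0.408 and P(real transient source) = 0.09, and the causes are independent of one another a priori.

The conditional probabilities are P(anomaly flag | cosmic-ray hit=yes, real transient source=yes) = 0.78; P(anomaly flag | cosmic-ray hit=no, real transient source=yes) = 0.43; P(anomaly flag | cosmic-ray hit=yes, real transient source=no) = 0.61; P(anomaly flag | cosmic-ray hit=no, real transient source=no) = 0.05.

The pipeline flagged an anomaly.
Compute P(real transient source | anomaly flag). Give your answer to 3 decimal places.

P(real transient source | anomaly flag) ≈ 0.169

P(anomaly flag) = 0.05·0.592·0.91 + 0.43·0.592·0.09 + 0.61·0.408·0.91 + 0.78·0.408·0.09 = 0.026936 + 0.022910 + 0.226481 + 0.028642 = 0.304969
The real transient source-present share is 0.022910 + 0.028642 = 0.051552.
Hence the posterior is 0.051552/0.304969 ≈ 0.169.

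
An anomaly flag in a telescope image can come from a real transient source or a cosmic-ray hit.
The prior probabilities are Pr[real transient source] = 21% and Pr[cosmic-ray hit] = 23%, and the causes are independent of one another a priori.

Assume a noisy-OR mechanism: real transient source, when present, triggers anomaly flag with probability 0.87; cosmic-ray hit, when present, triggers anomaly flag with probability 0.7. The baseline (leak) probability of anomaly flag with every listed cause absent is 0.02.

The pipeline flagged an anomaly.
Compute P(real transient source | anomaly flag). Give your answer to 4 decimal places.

P(real transient source | anomaly flag) ≈ 0.5718

Under noisy-OR, P(anomaly flag | causes) = 1 − (1−0.02)·∏(1−qᵢ) over the active causes.
P(anomaly flag) = 0.02*0.79*0.77 + 0.706*0.79*0.23 + 0.8726*0.21*0.77 + 0.96178*0.21*0.23 = 0.012166 + 0.128280 + 0.141099 + 0.046454 = 0.327999
Restricting to configurations with real transient source present: 0.141099 + 0.046454 = 0.187553.
Hence the posterior is 0.187553/0.327999 ≈ 0.5718.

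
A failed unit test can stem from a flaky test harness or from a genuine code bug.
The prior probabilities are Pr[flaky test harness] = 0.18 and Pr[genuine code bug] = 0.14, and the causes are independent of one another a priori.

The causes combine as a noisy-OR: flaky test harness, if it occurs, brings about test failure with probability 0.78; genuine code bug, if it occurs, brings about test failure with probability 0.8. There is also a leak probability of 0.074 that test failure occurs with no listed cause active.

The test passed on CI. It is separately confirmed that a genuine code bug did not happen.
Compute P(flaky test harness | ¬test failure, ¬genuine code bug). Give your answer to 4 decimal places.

P(flaky test harness | ¬test failure, ¬genuine code bug) ≈ 0.0461

Under noisy-OR, P(test failure | causes) = 1 − (1−0.074)·∏(1−qᵢ) over the active causes.
P(¬test failure | ¬genuine code bug) = 0.926·0.82 + 0.20372·0.18 = 0.759320 + 0.036670 = 0.795990
Of this, 0.036670 comes from 0.20372·0.18 (the flaky test harness=true cases).
Hence the posterior is 0.036670/0.795990 ≈ 0.0461.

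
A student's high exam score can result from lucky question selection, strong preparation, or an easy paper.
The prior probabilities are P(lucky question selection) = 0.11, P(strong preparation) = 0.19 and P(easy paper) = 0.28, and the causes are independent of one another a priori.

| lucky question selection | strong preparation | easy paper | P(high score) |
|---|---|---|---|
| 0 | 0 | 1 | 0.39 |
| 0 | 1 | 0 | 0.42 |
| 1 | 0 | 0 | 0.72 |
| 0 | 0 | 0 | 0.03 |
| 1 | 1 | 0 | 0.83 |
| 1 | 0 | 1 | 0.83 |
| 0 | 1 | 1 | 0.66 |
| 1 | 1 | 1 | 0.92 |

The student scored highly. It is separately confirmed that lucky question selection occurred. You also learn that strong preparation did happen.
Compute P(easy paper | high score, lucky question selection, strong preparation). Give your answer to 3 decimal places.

P(easy paper | high score, lucky question selection, strong preparation) ≈ 0.301

Numerator (weight on configurations with easy paper): 0.92×0.28 = 0.257600
The normalizing constant is 0.83×0.72 + 0.92×0.28 = 0.855200
P(easy paper | high score, lucky question selection, strong preparation) = 0.257600/0.855200 ≈ 0.301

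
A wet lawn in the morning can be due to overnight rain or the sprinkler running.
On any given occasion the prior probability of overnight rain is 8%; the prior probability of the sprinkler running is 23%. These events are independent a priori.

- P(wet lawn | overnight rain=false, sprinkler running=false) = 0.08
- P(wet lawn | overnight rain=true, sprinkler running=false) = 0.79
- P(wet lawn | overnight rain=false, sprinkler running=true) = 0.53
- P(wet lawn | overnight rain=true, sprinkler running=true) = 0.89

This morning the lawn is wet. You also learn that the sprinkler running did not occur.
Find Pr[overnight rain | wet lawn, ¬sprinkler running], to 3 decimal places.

Pr[overnight rain | wet lawn, ¬sprinkler running] ≈ 0.462

For the numerator, keep only overnight rain=true terms: 0.79·0.08 = 0.063200
Normalizer over all consistent configurations: 0.08·0.92 + 0.79·0.08 = 0.136800
Posterior = 0.063200 / 0.136800 ≈ 0.462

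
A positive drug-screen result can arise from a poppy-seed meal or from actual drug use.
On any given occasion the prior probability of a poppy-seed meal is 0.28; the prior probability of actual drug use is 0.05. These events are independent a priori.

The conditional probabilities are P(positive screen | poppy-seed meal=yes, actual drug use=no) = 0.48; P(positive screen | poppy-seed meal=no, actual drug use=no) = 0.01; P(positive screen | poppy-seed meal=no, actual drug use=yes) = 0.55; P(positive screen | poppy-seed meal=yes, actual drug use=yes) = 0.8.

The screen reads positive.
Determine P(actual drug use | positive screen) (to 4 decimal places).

P(actual drug use | positive screen) ≈ 0.1873

Numerator (weight on configurations with actual drug use): 0.019800 + 0.011200 = 0.031000
Normalizer over all consistent configurations: 0.01·0.72·0.95 + 0.55·0.72·0.05 + 0.48·0.28·0.95 + 0.8·0.28·0.05 = 0.165520
P(actual drug use | positive screen) = 0.031000/0.165520 ≈ 0.1873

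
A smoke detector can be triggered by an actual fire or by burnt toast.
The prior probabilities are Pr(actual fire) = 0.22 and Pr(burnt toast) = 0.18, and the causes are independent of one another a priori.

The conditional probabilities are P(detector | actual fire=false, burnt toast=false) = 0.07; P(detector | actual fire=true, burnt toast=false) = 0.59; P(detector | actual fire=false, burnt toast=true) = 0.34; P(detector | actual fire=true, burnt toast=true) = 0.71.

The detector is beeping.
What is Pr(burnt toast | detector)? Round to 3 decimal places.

Pr(burnt toast | detector) ≈ 0.334

P(detector) = 0.07*0.78*0.82 + 0.34*0.78*0.18 + 0.59*0.22*0.82 + 0.71*0.22*0.18 = 0.044772 + 0.047736 + 0.106436 + 0.028116 = 0.227060
The burnt toast-present share is 0.047736 + 0.028116 = 0.075852.
P(burnt toast | detector) = 0.075852 / 0.227060 ≈ 0.334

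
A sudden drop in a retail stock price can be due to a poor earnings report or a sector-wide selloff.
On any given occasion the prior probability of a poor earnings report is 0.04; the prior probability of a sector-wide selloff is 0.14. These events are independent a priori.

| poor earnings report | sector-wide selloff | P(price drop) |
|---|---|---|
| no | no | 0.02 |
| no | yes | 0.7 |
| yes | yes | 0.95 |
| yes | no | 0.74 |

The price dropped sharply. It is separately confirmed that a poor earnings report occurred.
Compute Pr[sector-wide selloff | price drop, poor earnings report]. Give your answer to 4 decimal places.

Pr[sector-wide selloff | price drop, poor earnings report] ≈ 0.1729

P(price drop | poor earnings report) = 0.74×0.86 + 0.95×0.14 = 0.636400 + 0.133000 = 0.769400
The sector-wide selloff-present share is 0.95×0.14 = 0.133000.
Hence the posterior is 0.133000/0.769400 ≈ 0.1729.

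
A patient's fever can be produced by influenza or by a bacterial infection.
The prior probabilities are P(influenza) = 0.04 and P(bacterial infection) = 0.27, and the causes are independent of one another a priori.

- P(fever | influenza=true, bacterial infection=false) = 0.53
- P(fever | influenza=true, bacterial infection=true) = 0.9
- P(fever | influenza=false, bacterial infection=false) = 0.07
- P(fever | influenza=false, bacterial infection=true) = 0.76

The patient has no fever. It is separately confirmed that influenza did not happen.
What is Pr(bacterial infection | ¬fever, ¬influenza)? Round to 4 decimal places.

Pr(bacterial infection | ¬fever, ¬influenza) ≈ 0.0871

Weight on bacterial infection=true, given the evidence: 0.24*0.27 = 0.064800
Denominator P(¬fever | ¬influenza): 0.93*0.73 + 0.24*0.27 = 0.743700
P(bacterial infection | ¬fever, ¬influenza) = 0.064800/0.743700 ≈ 0.0871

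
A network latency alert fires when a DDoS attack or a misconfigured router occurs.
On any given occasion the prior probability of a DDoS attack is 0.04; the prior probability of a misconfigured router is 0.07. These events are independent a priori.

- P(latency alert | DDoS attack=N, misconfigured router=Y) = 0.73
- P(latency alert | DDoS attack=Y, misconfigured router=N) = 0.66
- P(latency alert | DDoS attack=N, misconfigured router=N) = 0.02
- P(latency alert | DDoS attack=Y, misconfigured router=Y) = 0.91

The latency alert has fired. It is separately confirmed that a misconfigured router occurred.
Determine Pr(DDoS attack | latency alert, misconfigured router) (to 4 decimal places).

P(latency alert | misconfigured router) = 0.73·0.96 + 0.91·0.04 = 0.700800 + 0.036400 = 0.737200
Restricting to configurations with DDoS attack present: 0.91·0.04 = 0.036400.
So P(DDoS attack | latency alert, misconfigured router) = 0.036400/0.737200 ≈ 0.0494.

Pr(DDoS attack | latency alert, misconfigured router) ≈ 0.0494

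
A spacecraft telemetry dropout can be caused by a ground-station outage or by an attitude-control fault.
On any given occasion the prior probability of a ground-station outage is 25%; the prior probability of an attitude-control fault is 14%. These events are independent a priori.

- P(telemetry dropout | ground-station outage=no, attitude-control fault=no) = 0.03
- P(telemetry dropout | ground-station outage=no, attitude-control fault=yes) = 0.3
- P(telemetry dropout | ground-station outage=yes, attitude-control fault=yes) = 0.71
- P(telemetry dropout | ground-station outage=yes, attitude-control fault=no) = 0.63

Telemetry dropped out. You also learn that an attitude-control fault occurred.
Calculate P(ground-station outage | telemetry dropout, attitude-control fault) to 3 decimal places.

Enumerate both values of ground-station outage and weight by the priors:
  P(telemetry dropout | attitude-control fault) = 0.3×0.75 + 0.71×0.25
        = 0.225000 + 0.177500 = 0.402500
The terms with ground-station outage present sum to 0.177500, so
  P(ground-station outage | telemetry dropout, attitude-control fault) = 0.177500 / 0.402500 ≈ 0.441

P(ground-station outage | telemetry dropout, attitude-control fault) ≈ 0.441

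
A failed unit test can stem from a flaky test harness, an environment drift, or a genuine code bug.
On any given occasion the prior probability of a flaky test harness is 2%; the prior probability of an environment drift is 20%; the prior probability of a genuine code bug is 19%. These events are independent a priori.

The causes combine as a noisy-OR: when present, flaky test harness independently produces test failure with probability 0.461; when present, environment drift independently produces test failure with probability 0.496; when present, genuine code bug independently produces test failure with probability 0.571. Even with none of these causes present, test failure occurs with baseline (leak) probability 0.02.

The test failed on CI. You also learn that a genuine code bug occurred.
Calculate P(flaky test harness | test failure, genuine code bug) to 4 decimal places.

P(flaky test harness | test failure, genuine code bug) ≈ 0.0255

Under noisy-OR, P(test failure | causes) = 1 − (1−0.02)·∏(1−qᵢ) over the active causes.
P(test failure | genuine code bug) = 0.57958·0.98·0.8 + 0.788108·0.98·0.2 + 0.773394·0.02·0.8 + 0.88579·0.02·0.2 = 0.454391 + 0.154469 + 0.012374 + 0.003543 = 0.624777
Of this, 0.015917 comes from 0.012374 + 0.003543 (the flaky test harness=true cases).
So P(flaky test harness | test failure, genuine code bug) = 0.015917/0.624777 ≈ 0.0255.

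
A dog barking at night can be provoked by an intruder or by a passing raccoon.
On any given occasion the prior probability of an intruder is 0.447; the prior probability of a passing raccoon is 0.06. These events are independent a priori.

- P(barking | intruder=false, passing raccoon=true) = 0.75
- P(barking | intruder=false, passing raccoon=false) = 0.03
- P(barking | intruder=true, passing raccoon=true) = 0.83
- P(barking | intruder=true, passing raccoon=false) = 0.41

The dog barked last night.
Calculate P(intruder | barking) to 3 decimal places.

Sum P(barking|·) weighted by the priors over the 4 (intruder, passing raccoon) configurations:
  P(barking) = 0.03×0.553×0.94 + 0.75×0.553×0.06 + 0.41×0.447×0.94 + 0.83×0.447×0.06
        = 0.015595 + 0.024885 + 0.172274 + 0.022261 = 0.235015
The terms with intruder present sum to 0.194535, so
  P(intruder | barking) = 0.194535 / 0.235015 ≈ 0.828

P(intruder | barking) ≈ 0.828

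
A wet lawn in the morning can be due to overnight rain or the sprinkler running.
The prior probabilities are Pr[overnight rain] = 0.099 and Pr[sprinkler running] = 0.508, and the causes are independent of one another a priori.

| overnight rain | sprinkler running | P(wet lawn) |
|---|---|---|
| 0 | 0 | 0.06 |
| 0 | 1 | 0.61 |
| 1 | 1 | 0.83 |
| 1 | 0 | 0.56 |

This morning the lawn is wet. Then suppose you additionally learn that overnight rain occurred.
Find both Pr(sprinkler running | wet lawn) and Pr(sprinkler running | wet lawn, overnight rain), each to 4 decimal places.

Pr(sprinkler running | wet lawn) ≈ 0.8563; Pr(sprinkler running | wet lawn, overnight rain) ≈ 0.6048

Sum P(wet lawn|·) weighted by the priors over the 4 (overnight rain, sprinkler running) configurations:
  P(wet lawn) = 0.06×0.901×0.492 + 0.61×0.901×0.508 + 0.56×0.099×0.492 + 0.83×0.099×0.508
        = 0.026598 + 0.279202 + 0.027276 + 0.041742 = 0.374818
Keeping only the sprinkler running-present terms gives 0.320944, so
  P(sprinkler running | wet lawn) = 0.320944 / 0.374818 ≈ 0.8563

With the extra evidence:
Numerator (weight on configurations with sprinkler running): 0.83·0.508 = 0.421640
Denominator P(wet lawn | overnight rain): 0.56·0.492 + 0.83·0.508 = 0.697160
P(sprinkler running | wet lawn, overnight rain) = 0.421640/0.697160 ≈ 0.6048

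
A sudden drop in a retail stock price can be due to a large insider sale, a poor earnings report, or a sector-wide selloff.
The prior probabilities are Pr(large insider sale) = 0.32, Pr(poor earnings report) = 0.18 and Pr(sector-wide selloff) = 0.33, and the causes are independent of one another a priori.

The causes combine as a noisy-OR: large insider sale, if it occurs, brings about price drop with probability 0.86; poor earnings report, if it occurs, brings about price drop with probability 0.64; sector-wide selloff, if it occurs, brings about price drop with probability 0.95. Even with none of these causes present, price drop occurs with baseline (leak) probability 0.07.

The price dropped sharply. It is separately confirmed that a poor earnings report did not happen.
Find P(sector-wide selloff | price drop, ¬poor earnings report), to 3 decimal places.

P(sector-wide selloff | price drop, ¬poor earnings report) ≈ 0.594

Under noisy-OR, P(price drop | causes) = 1 − (1−0.07)·∏(1−qᵢ) over the active causes.
Sum P(price drop|·) weighted by the priors over the 4 (large insider sale, sector-wide selloff) configurations:
  P(price drop | ¬poor earnings report) = 0.07*0.68*0.67 + 0.9535*0.68*0.33 + 0.8698*0.32*0.67 + 0.99349*0.32*0.33
        = 0.031892 + 0.213965 + 0.186485 + 0.104913 = 0.537255
The terms with sector-wide selloff present sum to 0.318878, so
  P(sector-wide selloff | price drop, ¬poor earnings report) = 0.318878 / 0.537255 ≈ 0.594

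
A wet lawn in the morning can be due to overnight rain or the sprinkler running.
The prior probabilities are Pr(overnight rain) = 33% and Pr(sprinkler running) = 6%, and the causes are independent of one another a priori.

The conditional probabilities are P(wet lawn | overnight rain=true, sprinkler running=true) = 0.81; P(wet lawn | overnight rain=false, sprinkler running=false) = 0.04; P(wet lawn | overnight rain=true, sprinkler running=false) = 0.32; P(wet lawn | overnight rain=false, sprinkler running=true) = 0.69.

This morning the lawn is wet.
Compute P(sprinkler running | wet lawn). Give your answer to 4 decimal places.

Enumerate the 4 (overnight rain, sprinkler running) configurations and weight by the priors:
  P(wet lawn) = 0.04·0.67·0.94 + 0.69·0.67·0.06 + 0.32·0.33·0.94 + 0.81·0.33·0.06
        = 0.025192 + 0.027738 + 0.099264 + 0.016038 = 0.168232
Keeping only the sprinkler running-present terms gives 0.043776, so
  P(sprinkler running | wet lawn) = 0.043776 / 0.168232 ≈ 0.2602

P(sprinkler running | wet lawn) ≈ 0.2602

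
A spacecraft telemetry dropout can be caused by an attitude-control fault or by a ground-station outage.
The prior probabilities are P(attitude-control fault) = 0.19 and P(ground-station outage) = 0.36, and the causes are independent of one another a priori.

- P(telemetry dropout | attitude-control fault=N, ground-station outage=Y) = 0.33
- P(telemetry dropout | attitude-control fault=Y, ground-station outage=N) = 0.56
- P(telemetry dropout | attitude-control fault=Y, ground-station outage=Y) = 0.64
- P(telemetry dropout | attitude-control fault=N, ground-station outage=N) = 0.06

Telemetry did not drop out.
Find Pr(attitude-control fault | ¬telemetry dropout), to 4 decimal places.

P(¬telemetry dropout) = 0.94×0.81×0.64 + 0.67×0.81×0.36 + 0.44×0.19×0.64 + 0.36×0.19×0.36 = 0.487296 + 0.195372 + 0.053504 + 0.024624 = 0.760796
Of this, 0.078128 comes from 0.053504 + 0.024624 (the attitude-control fault=true cases).
P(attitude-control fault | ¬telemetry dropout) = 0.078128 / 0.760796 ≈ 0.1027

Pr(attitude-control fault | ¬telemetry dropout) ≈ 0.1027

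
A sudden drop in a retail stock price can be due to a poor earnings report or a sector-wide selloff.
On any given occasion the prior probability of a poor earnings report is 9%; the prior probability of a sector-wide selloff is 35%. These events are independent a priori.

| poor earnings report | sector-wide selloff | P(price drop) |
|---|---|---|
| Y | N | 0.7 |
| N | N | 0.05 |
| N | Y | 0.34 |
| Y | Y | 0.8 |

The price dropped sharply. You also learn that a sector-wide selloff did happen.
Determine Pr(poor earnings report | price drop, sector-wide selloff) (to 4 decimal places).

Weight on poor earnings report=true, given the evidence: 0.8·0.09 = 0.072000
Denominator P(price drop | sector-wide selloff): 0.34·0.91 + 0.8·0.09 = 0.381400
P(poor earnings report | price drop, sector-wide selloff) = 0.072000/0.381400 ≈ 0.1888

Pr(poor earnings report | price drop, sector-wide selloff) ≈ 0.1888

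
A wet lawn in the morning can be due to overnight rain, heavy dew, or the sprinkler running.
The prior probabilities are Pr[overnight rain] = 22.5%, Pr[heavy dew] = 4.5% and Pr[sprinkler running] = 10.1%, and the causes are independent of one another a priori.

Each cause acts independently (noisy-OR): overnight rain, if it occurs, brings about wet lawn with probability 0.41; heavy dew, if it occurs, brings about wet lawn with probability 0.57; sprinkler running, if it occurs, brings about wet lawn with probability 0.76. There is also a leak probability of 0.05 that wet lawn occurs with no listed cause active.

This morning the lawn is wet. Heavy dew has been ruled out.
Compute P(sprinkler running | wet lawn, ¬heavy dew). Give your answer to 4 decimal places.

Under noisy-OR, P(wet lawn | causes) = 1 − (1−0.05)·∏(1−qᵢ) over the active causes.
Enumerate the 4 (overnight rain, sprinkler running) configurations and weight by the priors:
  P(wet lawn | ¬heavy dew) = 0.05·0.775·0.899 + 0.772·0.775·0.101 + 0.4395·0.225·0.899 + 0.86548·0.225·0.101
        = 0.034836 + 0.060428 + 0.088900 + 0.019668 = 0.203832
Configurations with sprinkler running contribute 0.080096, so
  P(sprinkler running | wet lawn, ¬heavy dew) = 0.080096 / 0.203832 ≈ 0.3930

P(sprinkler running | wet lawn, ¬heavy dew) ≈ 0.3930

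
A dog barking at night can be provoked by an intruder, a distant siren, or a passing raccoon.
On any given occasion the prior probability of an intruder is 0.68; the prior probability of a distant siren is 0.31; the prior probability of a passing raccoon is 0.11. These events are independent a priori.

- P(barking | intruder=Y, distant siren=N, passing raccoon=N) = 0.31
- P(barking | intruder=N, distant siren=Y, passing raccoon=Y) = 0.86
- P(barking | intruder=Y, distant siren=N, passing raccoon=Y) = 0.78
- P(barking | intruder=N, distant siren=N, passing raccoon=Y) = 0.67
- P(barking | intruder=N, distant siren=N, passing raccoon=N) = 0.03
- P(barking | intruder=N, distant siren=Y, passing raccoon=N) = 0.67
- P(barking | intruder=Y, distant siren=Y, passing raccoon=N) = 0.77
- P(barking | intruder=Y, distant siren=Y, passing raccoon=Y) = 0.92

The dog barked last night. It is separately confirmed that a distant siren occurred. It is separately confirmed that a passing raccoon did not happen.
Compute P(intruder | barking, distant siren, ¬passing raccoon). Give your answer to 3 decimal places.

Numerator (weight on configurations with intruder): 0.77*0.68 = 0.523600
Normalizer over all consistent configurations: 0.67*0.32 + 0.77*0.68 = 0.738000
Posterior = 0.523600 / 0.738000 ≈ 0.709

P(intruder | barking, distant siren, ¬passing raccoon) ≈ 0.709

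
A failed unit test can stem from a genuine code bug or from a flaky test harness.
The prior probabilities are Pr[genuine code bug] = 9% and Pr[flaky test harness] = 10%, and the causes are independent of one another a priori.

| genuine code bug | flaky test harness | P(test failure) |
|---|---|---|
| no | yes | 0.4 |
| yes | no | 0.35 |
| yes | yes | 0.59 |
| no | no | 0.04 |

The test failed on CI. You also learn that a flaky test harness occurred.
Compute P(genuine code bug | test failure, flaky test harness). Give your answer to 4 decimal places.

P(genuine code bug | test failure, flaky test harness) ≈ 0.1273

Enumerate both values of genuine code bug and weight by the priors:
  P(test failure | flaky test harness) = 0.4·0.91 + 0.59·0.09
        = 0.364000 + 0.053100 = 0.417100
The terms with genuine code bug present sum to 0.053100, so
  P(genuine code bug | test failure, flaky test harness) = 0.053100 / 0.417100 ≈ 0.1273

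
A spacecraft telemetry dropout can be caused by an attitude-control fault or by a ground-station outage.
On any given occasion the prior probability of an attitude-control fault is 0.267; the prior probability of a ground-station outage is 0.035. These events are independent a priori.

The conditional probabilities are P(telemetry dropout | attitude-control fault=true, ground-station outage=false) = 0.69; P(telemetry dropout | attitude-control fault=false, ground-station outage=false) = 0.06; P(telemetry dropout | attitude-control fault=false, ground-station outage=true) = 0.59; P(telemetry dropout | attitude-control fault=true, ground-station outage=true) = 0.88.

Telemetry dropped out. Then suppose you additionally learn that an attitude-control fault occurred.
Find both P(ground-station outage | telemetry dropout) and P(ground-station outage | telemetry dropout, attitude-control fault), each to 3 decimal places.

For the numerator, keep only ground-station outage=true terms: 0.015136 + 0.008224 = 0.023360
The normalizing constant is 0.06·0.733·0.965 + 0.59·0.733·0.035 + 0.69·0.267·0.965 + 0.88·0.267·0.035 = 0.243583
P(ground-station outage | telemetry dropout) = 0.023360/0.243583 ≈ 0.096

Now also conditioning on attitude-control fault=true:
P(telemetry dropout | attitude-control fault) = 0.69·0.965 + 0.88·0.035 = 0.665850 + 0.030800 = 0.696650
The ground-station outage-present share is 0.88·0.035 = 0.030800.
So P(ground-station outage | telemetry dropout, attitude-control fault) = 0.030800/0.696650 ≈ 0.044.
— attitude-control fault explains away the evidence for ground-station outage.

P(ground-station outage | telemetry dropout) ≈ 0.096; P(ground-station outage | telemetry dropout, attitude-control fault) ≈ 0.044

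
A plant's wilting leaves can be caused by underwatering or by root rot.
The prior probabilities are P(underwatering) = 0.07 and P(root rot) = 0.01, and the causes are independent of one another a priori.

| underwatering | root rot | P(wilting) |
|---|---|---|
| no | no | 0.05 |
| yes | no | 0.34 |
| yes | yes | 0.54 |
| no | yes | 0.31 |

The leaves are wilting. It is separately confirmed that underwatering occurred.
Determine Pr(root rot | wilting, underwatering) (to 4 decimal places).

Weight on root rot=true, given the evidence: 0.54·0.01 = 0.005400
Normalizer over all consistent configurations: 0.34·0.99 + 0.54·0.01 = 0.342000
Posterior = 0.005400 / 0.342000 ≈ 0.0158

Pr(root rot | wilting, underwatering) ≈ 0.0158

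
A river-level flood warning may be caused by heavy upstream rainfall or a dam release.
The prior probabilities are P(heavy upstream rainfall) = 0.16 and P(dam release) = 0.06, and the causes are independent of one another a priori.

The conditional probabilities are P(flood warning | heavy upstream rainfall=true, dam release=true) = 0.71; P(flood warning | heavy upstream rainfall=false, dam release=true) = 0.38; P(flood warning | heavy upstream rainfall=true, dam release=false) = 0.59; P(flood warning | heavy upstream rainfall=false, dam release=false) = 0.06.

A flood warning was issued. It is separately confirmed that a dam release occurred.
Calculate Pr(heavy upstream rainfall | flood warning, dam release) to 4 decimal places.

P(flood warning | dam release) = 0.38·0.84 + 0.71·0.16 = 0.319200 + 0.113600 = 0.432800
The heavy upstream rainfall-present share is 0.71·0.16 = 0.113600.
P(heavy upstream rainfall | flood warning, dam release) = 0.113600 / 0.432800 ≈ 0.2625

Pr(heavy upstream rainfall | flood warning, dam release) ≈ 0.2625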